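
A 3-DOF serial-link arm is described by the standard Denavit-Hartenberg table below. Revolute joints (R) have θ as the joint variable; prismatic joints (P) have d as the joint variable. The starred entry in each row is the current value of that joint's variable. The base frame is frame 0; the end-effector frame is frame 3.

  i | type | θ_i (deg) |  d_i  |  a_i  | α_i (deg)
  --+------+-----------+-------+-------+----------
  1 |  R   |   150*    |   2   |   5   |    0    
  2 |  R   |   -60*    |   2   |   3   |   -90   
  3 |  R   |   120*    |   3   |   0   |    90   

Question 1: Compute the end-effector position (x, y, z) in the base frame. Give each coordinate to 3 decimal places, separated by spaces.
-7.330 5.500 4.000

after link 1: o_1 = (-4.3301, 2.5000, 2.0000)
after link 2: o_2 = (-4.3301, 5.5000, 4.0000)
after link 3: o_3 = (-7.3301, 5.5000, 4.0000)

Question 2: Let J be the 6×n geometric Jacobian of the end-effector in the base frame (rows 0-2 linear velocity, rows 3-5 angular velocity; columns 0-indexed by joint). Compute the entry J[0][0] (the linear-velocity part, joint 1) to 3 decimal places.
axis z_0 = ẑ; lever o_n−o_0 = (-7.3301,5.5000,4.0000)
cross product → J_v[:, 0] = (-5.5000,-7.3301,0.0000)
J_ω[:, 0] = z_0
entry J[0][0] = -5.5000

-5.500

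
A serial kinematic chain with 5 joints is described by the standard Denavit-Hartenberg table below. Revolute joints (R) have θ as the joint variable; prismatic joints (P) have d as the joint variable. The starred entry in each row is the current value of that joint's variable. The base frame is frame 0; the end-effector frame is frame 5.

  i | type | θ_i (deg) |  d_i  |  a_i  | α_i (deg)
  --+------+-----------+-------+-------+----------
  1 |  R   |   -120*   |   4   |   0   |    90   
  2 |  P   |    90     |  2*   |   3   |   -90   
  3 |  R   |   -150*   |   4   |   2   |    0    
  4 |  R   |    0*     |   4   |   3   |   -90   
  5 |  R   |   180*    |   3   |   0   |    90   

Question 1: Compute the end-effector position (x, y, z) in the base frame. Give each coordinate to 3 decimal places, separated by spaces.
-2.147 10.477 4.170

after link 1: o_1 = (0.0000, 0.0000, 4.0000)
after link 2: o_2 = (-1.7321, 1.0000, 7.0000)
after link 3: o_3 = (-0.5981, 4.9641, 5.2679)
after link 4: o_4 = (0.1029, 9.1782, 2.6699)
after link 5: o_5 = (-2.1471, 10.4772, 4.1699)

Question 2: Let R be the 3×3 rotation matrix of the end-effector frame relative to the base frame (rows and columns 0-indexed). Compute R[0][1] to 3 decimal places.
-0.750

End-effector y-axis (col 1 of R) = (-0.7500,0.4330,0.5000)
R[0][1] = -0.7500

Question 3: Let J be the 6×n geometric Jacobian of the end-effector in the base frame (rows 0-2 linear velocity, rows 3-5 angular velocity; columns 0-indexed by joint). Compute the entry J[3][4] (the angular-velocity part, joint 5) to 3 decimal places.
axis z_4 = (-0.7500,0.4330,0.5000); lever o_n−o_4 = (-2.2500,1.2990,1.5000)
cross product → J_v[:, 4] = (-0.0000,-0.0000,-0.0000)
J_ω[:, 4] = z_4
entry J[3][4] = -0.7500

-0.750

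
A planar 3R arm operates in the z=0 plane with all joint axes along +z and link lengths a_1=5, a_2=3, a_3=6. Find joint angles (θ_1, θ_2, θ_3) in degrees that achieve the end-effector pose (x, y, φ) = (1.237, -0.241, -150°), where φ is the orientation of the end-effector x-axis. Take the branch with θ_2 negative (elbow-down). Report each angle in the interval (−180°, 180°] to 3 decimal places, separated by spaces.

wrist centre = target − a_3·(cos φ, sin φ) = (6.4332, 2.7590)
cos θ_2 = (48.9975−5²−3²)/(2·5·3) = 0.4999; θ_2 = -60.0054° (elbow-down)
β = atan2(2.7590,6.4332) = 23.2131°; ψ = atan2(-2.5982,6.4998) = -21.7886°
θ_1 = β − ψ = 45.0018°
θ_3 = φ − θ_1 − θ_2 = -134.9963° (wrapped to (-180°,180°])

45.002 -60.005 -134.996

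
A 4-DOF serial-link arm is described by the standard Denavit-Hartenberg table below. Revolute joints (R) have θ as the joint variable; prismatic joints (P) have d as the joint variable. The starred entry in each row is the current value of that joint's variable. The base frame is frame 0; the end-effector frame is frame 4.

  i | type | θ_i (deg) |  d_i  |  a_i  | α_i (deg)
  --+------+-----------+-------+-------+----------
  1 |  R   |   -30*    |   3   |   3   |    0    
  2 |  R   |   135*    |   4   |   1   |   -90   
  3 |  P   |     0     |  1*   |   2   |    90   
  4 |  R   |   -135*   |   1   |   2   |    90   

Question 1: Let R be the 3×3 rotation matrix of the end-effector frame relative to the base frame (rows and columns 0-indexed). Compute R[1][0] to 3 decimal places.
-0.500

End-effector x-axis (col 0 of R) = (0.8660,-0.5000,0.0000)
R[1][0] = -0.5000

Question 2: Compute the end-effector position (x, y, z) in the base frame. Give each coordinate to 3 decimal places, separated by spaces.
2.588 0.139 8.000

after link 1: o_1 = (2.5981, -1.5000, 3.0000)
after link 2: o_2 = (2.3393, -0.5341, 7.0000)
after link 3: o_3 = (0.8557, 1.1390, 7.0000)
after link 4: o_4 = (2.5877, 0.1390, 8.0000)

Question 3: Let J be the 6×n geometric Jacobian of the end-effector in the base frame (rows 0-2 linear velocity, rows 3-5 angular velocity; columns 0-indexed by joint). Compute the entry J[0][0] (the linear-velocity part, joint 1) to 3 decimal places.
-0.139

axis z_0 = ẑ; lever o_n−o_0 = (2.5877,0.1390,8.0000)
cross product → J_v[:, 0] = (-0.1390,2.5877,0.0000)
J_ω[:, 0] = z_0
entry J[0][0] = -0.1390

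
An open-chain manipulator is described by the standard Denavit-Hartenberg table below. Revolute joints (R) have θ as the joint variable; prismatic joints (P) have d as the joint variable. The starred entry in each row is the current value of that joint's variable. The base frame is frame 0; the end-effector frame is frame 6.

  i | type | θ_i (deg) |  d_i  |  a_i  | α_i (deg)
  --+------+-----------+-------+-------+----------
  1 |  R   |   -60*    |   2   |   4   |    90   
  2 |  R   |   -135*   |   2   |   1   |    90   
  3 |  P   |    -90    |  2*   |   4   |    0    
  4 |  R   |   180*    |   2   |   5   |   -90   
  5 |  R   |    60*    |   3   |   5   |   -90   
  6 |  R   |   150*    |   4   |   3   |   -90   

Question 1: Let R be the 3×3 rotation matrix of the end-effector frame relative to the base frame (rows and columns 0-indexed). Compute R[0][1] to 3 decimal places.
-0.927

End-effector y-axis (col 1 of R) = (-0.9268,-0.1268,0.3536)
R[0][1] = -0.9268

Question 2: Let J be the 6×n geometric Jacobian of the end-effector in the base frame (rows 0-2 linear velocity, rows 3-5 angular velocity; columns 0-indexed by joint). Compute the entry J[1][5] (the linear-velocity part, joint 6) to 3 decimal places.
-0.420

axis z_5 = (0.9268,0.1268,-0.3536); lever o_n−o_5 = (3.5063,3.4532,-0.8839)
cross product → J_v[:, 5] = (1.1088,-0.4205,2.7557)
J_ω[:, 5] = z_5
entry J[1][5] = -0.4205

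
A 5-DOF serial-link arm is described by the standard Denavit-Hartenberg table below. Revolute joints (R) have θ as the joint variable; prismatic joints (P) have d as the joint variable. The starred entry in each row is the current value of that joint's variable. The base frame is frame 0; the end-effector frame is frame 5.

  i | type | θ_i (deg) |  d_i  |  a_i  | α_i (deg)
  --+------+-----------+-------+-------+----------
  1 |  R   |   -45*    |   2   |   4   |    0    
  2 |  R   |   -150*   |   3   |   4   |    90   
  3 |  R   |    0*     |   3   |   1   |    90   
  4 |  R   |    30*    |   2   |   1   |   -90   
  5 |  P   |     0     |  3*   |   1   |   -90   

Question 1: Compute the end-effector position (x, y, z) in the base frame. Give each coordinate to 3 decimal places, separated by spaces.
after link 1: o_1 = (2.8284, -2.8284, 2.0000)
after link 2: o_2 = (-1.0353, -1.7932, 5.0000)
after link 3: o_3 = (-1.2247, 1.3634, 5.0000)
after link 4: o_4 = (-1.9319, 2.0706, 3.0000)
after link 5: o_5 = (-0.5176, 4.8990, 3.0000)

-0.518 4.899 3.000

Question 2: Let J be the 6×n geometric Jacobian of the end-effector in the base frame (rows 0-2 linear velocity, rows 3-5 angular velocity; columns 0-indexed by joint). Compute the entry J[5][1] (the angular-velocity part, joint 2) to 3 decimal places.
axis z_1 = (0.0000,0.0000,1.0000); lever o_n−o_1 = (-3.3461,7.7274,1.0000)
cross product → J_v[:, 1] = (-7.7274,-3.3461,0.0000)
J_ω[:, 1] = z_1
entry J[5][1] = 1.0000

1.000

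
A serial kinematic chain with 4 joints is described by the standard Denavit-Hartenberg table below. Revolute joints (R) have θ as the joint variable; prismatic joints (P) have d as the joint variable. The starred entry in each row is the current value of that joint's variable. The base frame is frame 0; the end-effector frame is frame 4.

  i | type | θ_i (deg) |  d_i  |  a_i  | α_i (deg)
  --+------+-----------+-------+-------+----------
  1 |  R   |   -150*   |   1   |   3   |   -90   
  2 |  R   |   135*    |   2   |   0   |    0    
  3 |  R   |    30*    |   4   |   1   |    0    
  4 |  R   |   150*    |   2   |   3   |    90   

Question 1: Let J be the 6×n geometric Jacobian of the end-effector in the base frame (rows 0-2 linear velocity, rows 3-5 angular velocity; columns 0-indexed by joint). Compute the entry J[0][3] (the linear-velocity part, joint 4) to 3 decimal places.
-1.837

axis z_3 = (0.5000,-0.8660,0.0000); lever o_n−o_3 = (-0.8371,-2.7927,2.1213)
cross product → J_v[:, 3] = (-1.8371,-1.0607,-2.1213)
J_ω[:, 3] = z_3
entry J[0][3] = -1.8371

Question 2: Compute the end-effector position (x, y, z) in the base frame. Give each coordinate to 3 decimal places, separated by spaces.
0.401 -9.006 2.863

after link 1: o_1 = (-2.5981, -1.5000, 1.0000)
after link 2: o_2 = (-1.5981, -3.2321, 1.0000)
after link 3: o_3 = (1.2384, -6.2132, 0.7412)
after link 4: o_4 = (0.4013, -9.0059, 2.8625)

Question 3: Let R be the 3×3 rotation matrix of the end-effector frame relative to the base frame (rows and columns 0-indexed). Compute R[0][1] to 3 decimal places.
End-effector y-axis (col 1 of R) = (0.5000,-0.8660,0.0000)
R[0][1] = 0.5000

0.500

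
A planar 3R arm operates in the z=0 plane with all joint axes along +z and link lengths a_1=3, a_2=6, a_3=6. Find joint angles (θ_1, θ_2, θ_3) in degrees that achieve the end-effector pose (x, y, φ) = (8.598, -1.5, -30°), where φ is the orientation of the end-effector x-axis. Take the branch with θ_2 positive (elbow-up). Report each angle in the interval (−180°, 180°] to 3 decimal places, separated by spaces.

-102.414 150.002 -77.588

wrist centre = target − a_3·(cos φ, sin φ) = (3.4018, 1.5000)
cos θ_2 = (13.8226−3²−6²)/(2·3·6) = -0.8660; θ_2 = 150.0017° (elbow-up)
β = atan2(1.5000,3.4018) = 23.7945°; ψ = atan2(2.9999,-2.1962) = 126.2085°
θ_1 = β − ψ = -102.4140°
θ_3 = φ − θ_1 − θ_2 = -77.5876° (wrapped to (-180°,180°])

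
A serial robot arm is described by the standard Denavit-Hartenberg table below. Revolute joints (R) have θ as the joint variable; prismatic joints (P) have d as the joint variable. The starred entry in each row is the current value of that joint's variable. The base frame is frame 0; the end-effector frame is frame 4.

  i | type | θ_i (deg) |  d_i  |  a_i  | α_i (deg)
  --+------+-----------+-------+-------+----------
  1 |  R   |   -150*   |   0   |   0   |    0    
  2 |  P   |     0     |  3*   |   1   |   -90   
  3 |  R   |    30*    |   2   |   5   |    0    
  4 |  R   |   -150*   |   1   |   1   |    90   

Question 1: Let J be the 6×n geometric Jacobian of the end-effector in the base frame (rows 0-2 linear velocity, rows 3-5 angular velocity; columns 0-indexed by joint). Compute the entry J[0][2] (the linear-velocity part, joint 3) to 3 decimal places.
axis z_2 = (0.5000,-0.8660,0.0000); lever o_n−o_2 = (-1.8170,-4.5131,-1.6340)
cross product → J_v[:, 2] = (1.4151,0.8170,-3.8301)
J_ω[:, 2] = z_2
entry J[0][2] = 1.4151

1.415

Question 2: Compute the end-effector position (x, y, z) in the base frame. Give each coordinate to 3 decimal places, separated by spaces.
-2.683 -5.013 1.366

after link 1: o_1 = (0.0000, 0.0000, 0.0000)
after link 2: o_2 = (-0.8660, -0.5000, 3.0000)
after link 3: o_3 = (-3.6160, -4.3971, 0.5000)
after link 4: o_4 = (-2.6830, -5.0131, 1.3660)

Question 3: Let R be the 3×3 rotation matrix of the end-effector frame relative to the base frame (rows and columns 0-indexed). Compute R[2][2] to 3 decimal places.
End-effector z-axis (col 2 of R) = (0.7500,0.4330,-0.5000)
R[2][2] = -0.5000

-0.500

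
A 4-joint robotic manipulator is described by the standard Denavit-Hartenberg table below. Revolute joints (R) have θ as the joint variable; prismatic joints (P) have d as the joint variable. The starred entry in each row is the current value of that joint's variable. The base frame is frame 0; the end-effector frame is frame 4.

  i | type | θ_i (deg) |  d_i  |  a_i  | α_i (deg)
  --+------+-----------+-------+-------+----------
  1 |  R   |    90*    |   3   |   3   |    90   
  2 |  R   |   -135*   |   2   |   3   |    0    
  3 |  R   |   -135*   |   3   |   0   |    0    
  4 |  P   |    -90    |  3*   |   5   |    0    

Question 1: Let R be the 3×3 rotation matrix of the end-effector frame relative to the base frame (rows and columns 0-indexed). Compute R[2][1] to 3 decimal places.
End-effector y-axis (col 1 of R) = (-0.0000,-0.0000,1.0000)
R[2][1] = 1.0000

1.000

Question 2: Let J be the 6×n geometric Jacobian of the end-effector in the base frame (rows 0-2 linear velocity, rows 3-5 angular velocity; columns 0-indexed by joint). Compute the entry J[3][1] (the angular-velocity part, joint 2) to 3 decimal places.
axis z_1 = (1.0000,-0.0000,0.0000); lever o_n−o_1 = (8.0000,2.8787,-2.1213)
cross product → J_v[:, 1] = (-0.0000,2.1213,2.8787)
J_ω[:, 1] = z_1
entry J[3][1] = 1.0000

1.000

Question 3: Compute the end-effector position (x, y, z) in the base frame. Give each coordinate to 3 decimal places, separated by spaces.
8.000 5.879 0.879

after link 1: o_1 = (0.0000, 3.0000, 3.0000)
after link 2: o_2 = (2.0000, 0.8787, 0.8787)
after link 3: o_3 = (5.0000, 0.8787, 0.8787)
after link 4: o_4 = (8.0000, 5.8787, 0.8787)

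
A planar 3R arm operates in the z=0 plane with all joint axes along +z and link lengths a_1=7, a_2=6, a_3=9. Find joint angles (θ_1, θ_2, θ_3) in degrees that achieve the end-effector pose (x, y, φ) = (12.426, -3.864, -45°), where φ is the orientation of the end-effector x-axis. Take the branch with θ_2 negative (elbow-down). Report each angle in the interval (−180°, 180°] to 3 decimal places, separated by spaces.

wrist centre = target − a_3·(cos φ, sin φ) = (6.0620, 2.5000)
cos θ_2 = (42.9981−7²−6²)/(2·7·6) = -0.5000; θ_2 = -120.0015° (elbow-down)
β = atan2(2.5000,6.0620) = 22.4111°; ψ = atan2(-5.1961,3.9999) = -52.4114°
θ_1 = β − ψ = 74.8225°
θ_3 = φ − θ_1 − θ_2 = 0.1790° (wrapped to (-180°,180°])

74.822 -120.001 0.179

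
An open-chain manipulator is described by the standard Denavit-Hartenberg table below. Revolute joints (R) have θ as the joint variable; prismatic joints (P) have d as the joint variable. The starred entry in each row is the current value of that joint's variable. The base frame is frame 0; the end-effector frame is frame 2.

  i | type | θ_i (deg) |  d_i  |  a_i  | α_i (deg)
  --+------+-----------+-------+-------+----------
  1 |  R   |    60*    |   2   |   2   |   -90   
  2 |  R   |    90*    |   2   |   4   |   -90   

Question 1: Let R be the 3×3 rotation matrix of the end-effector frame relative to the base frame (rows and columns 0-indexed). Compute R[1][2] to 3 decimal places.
-0.866

End-effector z-axis (col 2 of R) = (-0.5000,-0.8660,-0.0000)
R[1][2] = -0.8660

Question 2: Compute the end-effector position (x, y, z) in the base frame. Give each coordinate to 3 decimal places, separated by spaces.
after link 1: o_1 = (1.0000, 1.7321, 2.0000)
after link 2: o_2 = (-0.7321, 2.7321, -2.0000)

-0.732 2.732 -2.000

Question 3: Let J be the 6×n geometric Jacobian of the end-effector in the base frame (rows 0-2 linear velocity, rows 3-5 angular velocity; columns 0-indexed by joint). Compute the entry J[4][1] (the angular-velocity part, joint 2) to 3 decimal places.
axis z_1 = (-0.8660,0.5000,0.0000); lever o_n−o_1 = (-1.7321,1.0000,-4.0000)
cross product → J_v[:, 1] = (-2.0000,-3.4641,-0.0000)
J_ω[:, 1] = z_1
entry J[4][1] = 0.5000

0.500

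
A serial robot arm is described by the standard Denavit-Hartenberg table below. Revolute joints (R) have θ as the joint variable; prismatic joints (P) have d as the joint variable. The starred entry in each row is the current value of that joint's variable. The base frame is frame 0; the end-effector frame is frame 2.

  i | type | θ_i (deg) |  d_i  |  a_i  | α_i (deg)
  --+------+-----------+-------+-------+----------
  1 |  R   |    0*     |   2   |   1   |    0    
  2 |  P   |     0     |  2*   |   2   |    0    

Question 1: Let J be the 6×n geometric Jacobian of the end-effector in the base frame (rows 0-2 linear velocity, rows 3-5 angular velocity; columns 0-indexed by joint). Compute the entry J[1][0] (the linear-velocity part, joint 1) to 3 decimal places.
3.000

axis z_0 = ẑ; lever o_n−o_0 = (3.0000,0.0000,4.0000)
cross product → J_v[:, 0] = (0.0000,3.0000,0.0000)
J_ω[:, 0] = z_0
entry J[1][0] = 3.0000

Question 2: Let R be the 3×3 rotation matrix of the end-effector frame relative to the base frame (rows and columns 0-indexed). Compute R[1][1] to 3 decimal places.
End-effector y-axis (col 1 of R) = (0.0000,1.0000,0.0000)
R[1][1] = 1.0000

1.000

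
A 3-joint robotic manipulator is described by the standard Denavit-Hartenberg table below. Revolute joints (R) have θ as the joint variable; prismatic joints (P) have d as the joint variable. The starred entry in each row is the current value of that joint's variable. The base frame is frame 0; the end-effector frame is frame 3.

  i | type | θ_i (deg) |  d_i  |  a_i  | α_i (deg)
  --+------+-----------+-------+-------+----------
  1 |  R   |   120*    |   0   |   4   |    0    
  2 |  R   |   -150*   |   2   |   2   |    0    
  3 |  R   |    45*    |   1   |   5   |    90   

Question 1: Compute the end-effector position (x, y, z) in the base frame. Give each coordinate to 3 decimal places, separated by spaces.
4.562 3.758 3.000

after link 1: o_1 = (-2.0000, 3.4641, 0.0000)
after link 2: o_2 = (-0.2679, 2.4641, 2.0000)
after link 3: o_3 = (4.5617, 3.7582, 3.0000)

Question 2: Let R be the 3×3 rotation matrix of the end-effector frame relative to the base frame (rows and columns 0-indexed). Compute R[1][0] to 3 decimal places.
End-effector x-axis (col 0 of R) = (0.9659,0.2588,0.0000)
R[1][0] = 0.2588

0.259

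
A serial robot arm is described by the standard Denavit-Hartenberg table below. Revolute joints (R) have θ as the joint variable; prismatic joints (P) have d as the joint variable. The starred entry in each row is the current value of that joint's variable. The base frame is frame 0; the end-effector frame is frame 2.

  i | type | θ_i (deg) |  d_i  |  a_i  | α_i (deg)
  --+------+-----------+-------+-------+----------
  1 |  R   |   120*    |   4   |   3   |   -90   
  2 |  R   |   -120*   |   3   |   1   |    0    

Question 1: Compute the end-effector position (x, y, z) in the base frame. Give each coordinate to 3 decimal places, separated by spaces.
after link 1: o_1 = (-1.5000, 2.5981, 4.0000)
after link 2: o_2 = (-3.8481, 0.6651, 4.8660)

-3.848 0.665 4.866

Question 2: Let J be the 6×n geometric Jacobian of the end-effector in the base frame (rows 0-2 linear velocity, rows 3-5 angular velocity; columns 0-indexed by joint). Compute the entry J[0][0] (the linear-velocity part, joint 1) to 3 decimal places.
-0.665

axis z_0 = ẑ; lever o_n−o_0 = (-3.8481,0.6651,4.8660)
cross product → J_v[:, 0] = (-0.6651,-3.8481,0.0000)
J_ω[:, 0] = z_0
entry J[0][0] = -0.6651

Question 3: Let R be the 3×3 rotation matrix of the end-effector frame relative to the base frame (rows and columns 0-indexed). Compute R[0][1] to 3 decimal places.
End-effector y-axis (col 1 of R) = (-0.4330,0.7500,0.5000)
R[0][1] = -0.4330

-0.433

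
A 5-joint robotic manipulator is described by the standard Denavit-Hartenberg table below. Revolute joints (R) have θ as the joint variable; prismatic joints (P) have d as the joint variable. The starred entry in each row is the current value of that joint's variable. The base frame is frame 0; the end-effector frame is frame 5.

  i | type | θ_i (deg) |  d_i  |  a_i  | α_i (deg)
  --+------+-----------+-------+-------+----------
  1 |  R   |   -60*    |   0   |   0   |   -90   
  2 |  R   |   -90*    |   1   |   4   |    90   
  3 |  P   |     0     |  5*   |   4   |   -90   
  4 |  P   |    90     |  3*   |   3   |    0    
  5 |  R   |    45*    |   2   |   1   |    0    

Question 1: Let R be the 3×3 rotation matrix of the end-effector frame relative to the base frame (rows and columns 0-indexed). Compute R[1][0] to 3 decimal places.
End-effector x-axis (col 0 of R) = (0.3536,-0.6124,-0.7071)
R[1][0] = -0.6124

-0.612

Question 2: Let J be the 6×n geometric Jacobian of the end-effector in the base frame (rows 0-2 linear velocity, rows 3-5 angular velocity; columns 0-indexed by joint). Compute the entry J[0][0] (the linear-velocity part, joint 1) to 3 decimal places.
axis z_0 = ẑ; lever o_n−o_0 = (4.5497,4.1197,7.2929)
cross product → J_v[:, 0] = (-4.1197,4.5497,0.0000)
J_ω[:, 0] = z_0
entry J[0][0] = -4.1197

-4.120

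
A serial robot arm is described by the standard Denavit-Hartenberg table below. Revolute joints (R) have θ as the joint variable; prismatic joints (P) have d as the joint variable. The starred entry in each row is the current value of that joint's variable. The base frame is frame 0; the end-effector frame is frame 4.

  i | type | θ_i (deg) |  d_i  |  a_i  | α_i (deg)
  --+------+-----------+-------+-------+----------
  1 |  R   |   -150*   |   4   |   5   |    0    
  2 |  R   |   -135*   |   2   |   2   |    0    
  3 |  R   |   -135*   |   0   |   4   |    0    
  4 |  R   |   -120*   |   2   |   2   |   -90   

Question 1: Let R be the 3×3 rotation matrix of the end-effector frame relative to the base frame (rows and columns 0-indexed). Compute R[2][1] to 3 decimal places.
End-effector y-axis (col 1 of R) = (0.0000,-0.0000,-1.0000)
R[2][1] = -1.0000

-1.000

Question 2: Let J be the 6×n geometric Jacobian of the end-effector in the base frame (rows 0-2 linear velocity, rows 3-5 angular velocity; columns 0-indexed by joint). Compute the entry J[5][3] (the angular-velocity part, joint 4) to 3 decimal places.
1.000

axis z_3 = (0.0000,0.0000,1.0000); lever o_n−o_3 = (-2.0000,-0.0000,2.0000)
cross product → J_v[:, 3] = (0.0000,-2.0000,0.0000)
J_ω[:, 3] = z_3
entry J[5][3] = 1.0000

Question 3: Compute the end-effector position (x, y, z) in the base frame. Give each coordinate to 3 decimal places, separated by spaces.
after link 1: o_1 = (-4.3301, -2.5000, 4.0000)
after link 2: o_2 = (-3.8125, -0.5681, 6.0000)
after link 3: o_3 = (-1.8125, -4.0322, 6.0000)
after link 4: o_4 = (-3.8125, -4.0322, 8.0000)

-3.812 -4.032 8.000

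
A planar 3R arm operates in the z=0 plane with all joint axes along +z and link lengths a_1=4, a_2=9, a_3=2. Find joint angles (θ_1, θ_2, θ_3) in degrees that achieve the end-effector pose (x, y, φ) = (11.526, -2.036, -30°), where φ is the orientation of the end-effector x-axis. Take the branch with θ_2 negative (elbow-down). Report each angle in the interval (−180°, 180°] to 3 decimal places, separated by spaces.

60.003 -90.004 0.001

wrist centre = target − a_3·(cos φ, sin φ) = (9.7939, -1.0360)
cos θ_2 = (96.9947−4²−9²)/(2·4·9) = -0.0001; θ_2 = -90.0042° (elbow-down)
β = atan2(-1.0360,9.7939) = -6.0383°; ψ = atan2(-9.0000,3.9993) = -66.0410°
θ_1 = β − ψ = 60.0027°
θ_3 = φ − θ_1 − θ_2 = 0.0014° (wrapped to (-180°,180°])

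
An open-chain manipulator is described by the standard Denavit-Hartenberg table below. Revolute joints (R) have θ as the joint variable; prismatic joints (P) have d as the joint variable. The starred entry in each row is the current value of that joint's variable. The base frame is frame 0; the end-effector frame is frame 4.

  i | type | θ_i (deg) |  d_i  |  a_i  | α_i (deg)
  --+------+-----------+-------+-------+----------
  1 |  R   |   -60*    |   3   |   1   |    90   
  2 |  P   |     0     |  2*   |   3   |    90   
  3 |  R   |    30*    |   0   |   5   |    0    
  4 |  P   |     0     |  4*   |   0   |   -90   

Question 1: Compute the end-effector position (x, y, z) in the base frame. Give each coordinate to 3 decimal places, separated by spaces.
after link 1: o_1 = (0.5000, -0.8660, 3.0000)
after link 2: o_2 = (0.2679, -4.4641, 3.0000)
after link 3: o_3 = (0.2679, -9.4641, 3.0000)
after link 4: o_4 = (0.2679, -9.4641, -1.0000)

0.268 -9.464 -1.000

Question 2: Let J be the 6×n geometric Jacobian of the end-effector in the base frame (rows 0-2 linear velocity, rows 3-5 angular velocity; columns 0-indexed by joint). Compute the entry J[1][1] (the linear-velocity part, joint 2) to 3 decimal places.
prismatic axis z_1 = (-0.8660,-0.5000,0.0000)
J_v[:, 1] = z_1; J_ω[:, 1] = (0,0,0)
entry J[1][1] = -0.5000

-0.500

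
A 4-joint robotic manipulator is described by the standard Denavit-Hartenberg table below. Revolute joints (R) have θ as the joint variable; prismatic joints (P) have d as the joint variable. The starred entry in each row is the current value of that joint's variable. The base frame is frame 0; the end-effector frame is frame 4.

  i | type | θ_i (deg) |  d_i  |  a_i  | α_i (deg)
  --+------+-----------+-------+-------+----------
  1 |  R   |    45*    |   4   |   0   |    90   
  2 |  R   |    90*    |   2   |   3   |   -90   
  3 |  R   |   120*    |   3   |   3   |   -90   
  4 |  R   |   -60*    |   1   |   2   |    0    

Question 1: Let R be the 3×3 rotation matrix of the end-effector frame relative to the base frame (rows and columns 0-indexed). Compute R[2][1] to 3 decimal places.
-0.433

End-effector y-axis (col 1 of R) = (-0.1768,0.8839,-0.4330)
R[2][1] = -0.4330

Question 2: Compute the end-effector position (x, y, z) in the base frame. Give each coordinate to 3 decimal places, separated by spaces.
-4.028 -2.664 4.134

after link 1: o_1 = (0.0000, 0.0000, 4.0000)
after link 2: o_2 = (1.4142, -1.4142, 7.0000)
after link 3: o_3 = (-2.5442, -1.6984, 5.5000)
after link 4: o_4 = (-4.0278, -2.6643, 4.1340)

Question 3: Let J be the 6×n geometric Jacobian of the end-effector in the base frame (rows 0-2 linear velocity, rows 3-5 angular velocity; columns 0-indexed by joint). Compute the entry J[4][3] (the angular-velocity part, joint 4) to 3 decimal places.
axis z_3 = (0.3536,-0.3536,-0.8660); lever o_n−o_3 = (-1.4836,-0.9659,-1.3660)
cross product → J_v[:, 3] = (-0.3536,1.7678,-0.8660)
J_ω[:, 3] = z_3
entry J[4][3] = -0.3536

-0.354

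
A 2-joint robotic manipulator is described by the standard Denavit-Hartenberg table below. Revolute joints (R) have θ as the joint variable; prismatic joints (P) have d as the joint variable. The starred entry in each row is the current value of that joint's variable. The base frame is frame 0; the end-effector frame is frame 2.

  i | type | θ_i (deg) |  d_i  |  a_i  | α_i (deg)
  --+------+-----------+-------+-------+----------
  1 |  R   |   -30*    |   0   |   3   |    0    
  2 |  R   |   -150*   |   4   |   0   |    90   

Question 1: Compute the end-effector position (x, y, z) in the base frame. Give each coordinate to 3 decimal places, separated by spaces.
after link 1: o_1 = (2.5981, -1.5000, 0.0000)
after link 2: o_2 = (2.5981, -1.5000, 4.0000)

2.598 -1.500 4.000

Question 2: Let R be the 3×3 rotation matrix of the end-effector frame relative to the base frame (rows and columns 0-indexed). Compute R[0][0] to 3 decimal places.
-1.000

End-effector x-axis (col 0 of R) = (-1.0000,0.0000,0.0000)
R[0][0] = -1.0000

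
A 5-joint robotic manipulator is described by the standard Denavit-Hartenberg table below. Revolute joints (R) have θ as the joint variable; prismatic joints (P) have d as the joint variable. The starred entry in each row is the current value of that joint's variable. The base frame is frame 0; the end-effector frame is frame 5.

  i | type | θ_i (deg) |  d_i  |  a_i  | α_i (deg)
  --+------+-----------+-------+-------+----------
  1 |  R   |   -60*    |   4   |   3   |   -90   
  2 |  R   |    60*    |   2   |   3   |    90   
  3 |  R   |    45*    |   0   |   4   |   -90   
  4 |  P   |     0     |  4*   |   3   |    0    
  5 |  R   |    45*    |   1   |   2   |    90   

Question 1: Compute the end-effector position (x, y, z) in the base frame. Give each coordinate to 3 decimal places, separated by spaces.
after link 1: o_1 = (1.5000, -2.5981, 4.0000)
after link 2: o_2 = (3.9821, -2.8971, 1.4019)
after link 3: o_3 = (7.1386, -2.7076, -1.0476)
after link 4: o_4 = (11.2485, 0.0734, -0.4352)
after link 5: o_5 = (12.1877, 1.8608, -1.3960)

12.188 1.861 -1.396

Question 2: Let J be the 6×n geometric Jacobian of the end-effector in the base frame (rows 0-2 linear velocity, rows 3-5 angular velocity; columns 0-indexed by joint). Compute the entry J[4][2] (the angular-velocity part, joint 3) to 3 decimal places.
axis z_2 = (0.4330,-0.7500,0.5000); lever o_n−o_2 = (8.2057,4.7579,-2.7979)
cross product → J_v[:, 2] = (-0.2806,5.3144,8.2145)
J_ω[:, 2] = z_2
entry J[4][2] = -0.7500

-0.750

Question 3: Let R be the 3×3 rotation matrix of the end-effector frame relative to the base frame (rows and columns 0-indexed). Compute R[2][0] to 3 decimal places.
-0.787

End-effector x-axis (col 0 of R) = (0.2518,0.5638,-0.7866)
R[2][0] = -0.7866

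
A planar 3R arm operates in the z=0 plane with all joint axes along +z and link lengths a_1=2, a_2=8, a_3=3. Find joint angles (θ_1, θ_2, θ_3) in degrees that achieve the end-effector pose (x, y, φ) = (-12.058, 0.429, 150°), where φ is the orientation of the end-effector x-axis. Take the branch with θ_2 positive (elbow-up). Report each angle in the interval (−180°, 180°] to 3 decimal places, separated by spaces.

150.023 44.975 -44.998

wrist centre = target − a_3·(cos φ, sin φ) = (-9.4599, -1.0710)
cos θ_2 = (90.6372−2²−8²)/(2·2·8) = 0.7074; θ_2 = 44.9752° (elbow-up)
β = atan2(-1.0710,-9.4599) = -173.5408°; ψ = atan2(5.6544,7.6593) = 36.4363°
θ_1 = β − ψ = -209.9771°
θ_3 = φ − θ_1 − θ_2 = -44.9982° (wrapped to (-180°,180°])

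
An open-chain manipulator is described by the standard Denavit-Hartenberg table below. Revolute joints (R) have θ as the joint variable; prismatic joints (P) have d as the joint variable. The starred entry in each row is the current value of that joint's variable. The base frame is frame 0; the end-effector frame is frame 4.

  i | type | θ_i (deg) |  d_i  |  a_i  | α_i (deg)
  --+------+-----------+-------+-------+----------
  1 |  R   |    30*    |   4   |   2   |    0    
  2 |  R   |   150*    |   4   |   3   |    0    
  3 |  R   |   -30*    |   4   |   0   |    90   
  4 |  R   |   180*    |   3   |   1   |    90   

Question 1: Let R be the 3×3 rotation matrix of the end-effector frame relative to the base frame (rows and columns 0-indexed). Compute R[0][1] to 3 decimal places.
0.500

End-effector y-axis (col 1 of R) = (0.5000,0.8660,0.0000)
R[0][1] = 0.5000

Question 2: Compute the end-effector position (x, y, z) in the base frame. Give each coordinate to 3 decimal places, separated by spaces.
1.098 3.098 12.000

after link 1: o_1 = (1.7321, 1.0000, 4.0000)
after link 2: o_2 = (-1.2679, 1.0000, 8.0000)
after link 3: o_3 = (-1.2679, 1.0000, 12.0000)
after link 4: o_4 = (1.0981, 3.0981, 12.0000)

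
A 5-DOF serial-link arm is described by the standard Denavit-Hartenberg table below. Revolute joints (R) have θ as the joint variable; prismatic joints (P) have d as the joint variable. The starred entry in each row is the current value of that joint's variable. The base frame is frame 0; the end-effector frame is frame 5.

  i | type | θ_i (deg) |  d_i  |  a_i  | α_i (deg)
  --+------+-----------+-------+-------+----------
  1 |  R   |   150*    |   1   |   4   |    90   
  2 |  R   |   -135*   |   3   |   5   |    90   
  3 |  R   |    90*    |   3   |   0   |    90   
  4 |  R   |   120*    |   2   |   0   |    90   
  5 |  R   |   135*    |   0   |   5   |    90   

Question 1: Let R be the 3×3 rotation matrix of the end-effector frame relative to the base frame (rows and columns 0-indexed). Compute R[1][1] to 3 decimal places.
End-effector y-axis (col 1 of R) = (0.7392,0.5732,0.3536)
R[1][1] = 0.5732

0.573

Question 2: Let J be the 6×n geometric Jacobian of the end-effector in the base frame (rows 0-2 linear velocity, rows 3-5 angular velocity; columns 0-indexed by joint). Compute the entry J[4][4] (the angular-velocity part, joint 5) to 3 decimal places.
axis z_4 = (0.7392,0.5732,0.3536); lever o_n−o_4 = (1.1739,1.3635,-4.6651)
cross product → J_v[:, 4] = (-3.1562,3.8635,0.3349)
J_ω[:, 4] = z_4
entry J[4][4] = 0.5732

0.573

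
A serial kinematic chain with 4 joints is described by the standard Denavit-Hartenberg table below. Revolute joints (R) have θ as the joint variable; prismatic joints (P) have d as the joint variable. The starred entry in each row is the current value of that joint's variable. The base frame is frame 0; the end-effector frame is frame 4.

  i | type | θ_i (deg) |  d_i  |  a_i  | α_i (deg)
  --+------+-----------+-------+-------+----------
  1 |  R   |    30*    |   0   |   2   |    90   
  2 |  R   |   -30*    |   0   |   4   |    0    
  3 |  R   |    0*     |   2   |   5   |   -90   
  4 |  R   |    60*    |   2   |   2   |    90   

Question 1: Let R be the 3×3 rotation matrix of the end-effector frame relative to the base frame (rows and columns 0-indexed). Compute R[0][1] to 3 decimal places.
End-effector y-axis (col 1 of R) = (0.4330,0.2500,0.8660)
R[0][1] = 0.4330

0.433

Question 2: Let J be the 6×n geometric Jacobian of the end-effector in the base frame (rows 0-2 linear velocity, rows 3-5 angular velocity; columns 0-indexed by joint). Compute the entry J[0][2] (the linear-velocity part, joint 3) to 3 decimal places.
1.098

axis z_2 = (0.5000,-0.8660,0.0000); lever o_n−o_2 = (5.5000,2.8660,-1.2679)
cross product → J_v[:, 2] = (1.0981,0.6340,6.1962)
J_ω[:, 2] = z_2
entry J[0][2] = 1.0981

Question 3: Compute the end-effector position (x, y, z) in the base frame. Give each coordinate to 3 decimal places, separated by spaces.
after link 1: o_1 = (1.7321, 1.0000, 0.0000)
after link 2: o_2 = (4.7321, 2.7321, -2.0000)
after link 3: o_3 = (9.4821, 3.1651, -4.5000)
after link 4: o_4 = (10.2321, 5.5981, -3.2679)

10.232 5.598 -3.268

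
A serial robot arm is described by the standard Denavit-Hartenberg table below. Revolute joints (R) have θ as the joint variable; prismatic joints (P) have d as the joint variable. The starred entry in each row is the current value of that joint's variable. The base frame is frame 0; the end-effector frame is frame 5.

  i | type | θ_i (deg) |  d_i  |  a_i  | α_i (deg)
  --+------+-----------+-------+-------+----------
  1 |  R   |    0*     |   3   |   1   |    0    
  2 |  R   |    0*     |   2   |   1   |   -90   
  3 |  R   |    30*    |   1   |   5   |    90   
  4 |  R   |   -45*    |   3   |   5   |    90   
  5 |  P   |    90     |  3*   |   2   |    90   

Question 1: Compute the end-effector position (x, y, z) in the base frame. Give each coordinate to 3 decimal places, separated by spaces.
after link 1: o_1 = (1.0000, 0.0000, 3.0000)
after link 2: o_2 = (2.0000, 0.0000, 5.0000)
after link 3: o_3 = (6.3301, 1.0000, 2.5000)
after link 4: o_4 = (10.8920, -2.5355, 3.3303)
after link 5: o_5 = (10.0549, -4.6569, 6.1230)

10.055 -4.657 6.123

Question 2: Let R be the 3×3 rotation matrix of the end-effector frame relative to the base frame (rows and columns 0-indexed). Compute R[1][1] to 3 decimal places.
-0.707

End-effector y-axis (col 1 of R) = (-0.6124,-0.7071,0.3536)
R[1][1] = -0.7071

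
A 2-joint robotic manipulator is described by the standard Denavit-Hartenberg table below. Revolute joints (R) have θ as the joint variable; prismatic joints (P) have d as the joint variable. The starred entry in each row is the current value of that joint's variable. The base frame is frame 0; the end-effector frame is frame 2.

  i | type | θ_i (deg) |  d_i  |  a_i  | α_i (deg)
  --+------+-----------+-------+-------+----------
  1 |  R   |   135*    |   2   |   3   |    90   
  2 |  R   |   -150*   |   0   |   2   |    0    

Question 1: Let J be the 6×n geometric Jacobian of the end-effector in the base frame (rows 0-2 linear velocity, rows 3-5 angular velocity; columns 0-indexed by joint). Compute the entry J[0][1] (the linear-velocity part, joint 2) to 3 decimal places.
-0.707

axis z_1 = (0.7071,0.7071,0.0000); lever o_n−o_1 = (1.2247,-1.2247,-1.0000)
cross product → J_v[:, 1] = (-0.7071,0.7071,-1.7321)
J_ω[:, 1] = z_1
entry J[0][1] = -0.7071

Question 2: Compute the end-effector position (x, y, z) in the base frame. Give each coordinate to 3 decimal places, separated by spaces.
-0.897 0.897 1.000

after link 1: o_1 = (-2.1213, 2.1213, 2.0000)
after link 2: o_2 = (-0.8966, 0.8966, 1.0000)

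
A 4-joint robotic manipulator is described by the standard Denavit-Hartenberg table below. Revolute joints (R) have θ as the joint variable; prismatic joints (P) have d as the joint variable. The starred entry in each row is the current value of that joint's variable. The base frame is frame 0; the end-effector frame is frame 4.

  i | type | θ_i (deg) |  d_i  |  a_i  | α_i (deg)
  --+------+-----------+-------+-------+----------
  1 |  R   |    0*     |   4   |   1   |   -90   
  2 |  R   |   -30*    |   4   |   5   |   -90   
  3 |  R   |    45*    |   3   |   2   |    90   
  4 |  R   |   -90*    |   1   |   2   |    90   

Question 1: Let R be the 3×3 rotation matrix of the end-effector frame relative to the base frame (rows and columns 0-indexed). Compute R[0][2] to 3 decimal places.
End-effector z-axis (col 2 of R) = (-0.6124,0.7071,-0.3536)
R[0][2] = -0.6124

-0.612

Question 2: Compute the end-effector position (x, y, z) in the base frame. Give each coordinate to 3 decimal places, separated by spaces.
7.667 3.293 6.695

after link 1: o_1 = (1.0000, 0.0000, 4.0000)
after link 2: o_2 = (5.3301, 4.0000, 6.5000)
after link 3: o_3 = (8.0549, 2.5858, 4.6090)
after link 4: o_4 = (7.6672, 3.2929, 6.6946)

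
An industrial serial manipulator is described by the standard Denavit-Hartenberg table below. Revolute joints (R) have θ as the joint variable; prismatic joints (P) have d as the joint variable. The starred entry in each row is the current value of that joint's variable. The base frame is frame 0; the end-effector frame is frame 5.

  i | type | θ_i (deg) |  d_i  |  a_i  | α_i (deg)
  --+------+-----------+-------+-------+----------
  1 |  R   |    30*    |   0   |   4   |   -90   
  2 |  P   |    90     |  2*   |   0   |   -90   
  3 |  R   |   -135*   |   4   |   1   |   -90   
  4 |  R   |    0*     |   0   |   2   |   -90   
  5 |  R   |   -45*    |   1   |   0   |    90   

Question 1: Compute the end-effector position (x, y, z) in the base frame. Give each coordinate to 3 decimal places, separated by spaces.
after link 1: o_1 = (3.4641, 2.0000, 0.0000)
after link 2: o_2 = (2.4641, 3.7321, 0.0000)
after link 3: o_3 = (-1.3536, 2.3444, 0.7071)
after link 4: o_4 = (-2.0607, 3.5692, 2.1213)
after link 5: o_5 = (-1.1946, 4.0692, 2.1213)

-1.195 4.069 2.121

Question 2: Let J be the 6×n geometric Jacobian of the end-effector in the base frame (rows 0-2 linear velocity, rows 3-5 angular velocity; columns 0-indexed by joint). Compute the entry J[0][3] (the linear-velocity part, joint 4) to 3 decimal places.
axis z_3 = (-0.3536,0.6124,-0.7071); lever o_n−o_3 = (0.1589,1.7247,1.4142)
cross product → J_v[:, 3] = (2.0856,0.3876,-0.7071)
J_ω[:, 3] = z_3
entry J[0][3] = 2.0856

2.086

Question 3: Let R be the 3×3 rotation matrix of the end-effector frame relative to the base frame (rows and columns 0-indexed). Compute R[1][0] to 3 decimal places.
0.866

End-effector x-axis (col 0 of R) = (-0.5000,0.8660,0.0000)
R[1][0] = 0.8660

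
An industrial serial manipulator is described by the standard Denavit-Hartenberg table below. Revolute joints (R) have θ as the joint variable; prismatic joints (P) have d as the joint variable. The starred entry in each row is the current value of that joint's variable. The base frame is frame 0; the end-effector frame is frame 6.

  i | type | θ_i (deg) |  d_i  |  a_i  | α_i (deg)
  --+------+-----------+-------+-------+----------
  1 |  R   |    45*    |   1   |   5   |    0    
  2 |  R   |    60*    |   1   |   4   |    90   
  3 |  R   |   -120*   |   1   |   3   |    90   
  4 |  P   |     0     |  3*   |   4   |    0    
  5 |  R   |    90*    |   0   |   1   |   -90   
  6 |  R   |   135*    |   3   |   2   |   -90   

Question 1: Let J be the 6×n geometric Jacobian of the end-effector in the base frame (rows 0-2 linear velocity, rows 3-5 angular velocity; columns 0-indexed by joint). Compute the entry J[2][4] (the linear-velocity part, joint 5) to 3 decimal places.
axis z_4 = (0.2241,-0.8365,0.5000); lever o_n−o_4 = (-1.1053,2.5247,1.8910)
cross product → J_v[:, 4] = (-2.8442,-0.9765,-0.3587)
J_ω[:, 4] = z_4
entry J[2][4] = -0.3587

-0.359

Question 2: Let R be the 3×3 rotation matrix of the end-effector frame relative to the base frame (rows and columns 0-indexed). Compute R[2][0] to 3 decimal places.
End-effector x-axis (col 0 of R) = (-0.8415,0.4085,-0.3536)
R[2][0] = -0.3536

-0.354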